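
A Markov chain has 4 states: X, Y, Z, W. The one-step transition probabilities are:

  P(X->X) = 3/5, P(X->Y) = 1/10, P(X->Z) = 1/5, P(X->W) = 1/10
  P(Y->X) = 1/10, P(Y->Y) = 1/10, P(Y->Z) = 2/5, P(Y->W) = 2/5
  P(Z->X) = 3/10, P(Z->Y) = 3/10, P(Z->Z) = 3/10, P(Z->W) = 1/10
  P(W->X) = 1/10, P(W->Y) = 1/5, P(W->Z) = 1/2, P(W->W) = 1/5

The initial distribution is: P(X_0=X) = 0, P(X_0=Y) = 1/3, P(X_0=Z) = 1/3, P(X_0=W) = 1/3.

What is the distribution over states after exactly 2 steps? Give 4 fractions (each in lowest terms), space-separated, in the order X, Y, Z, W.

Answer: 79/300 61/300 7/20 11/60

Derivation:
Propagating the distribution step by step (d_{t+1} = d_t * P):
d_0 = (X=0, Y=1/3, Z=1/3, W=1/3)
  d_1[X] = 0*3/5 + 1/3*1/10 + 1/3*3/10 + 1/3*1/10 = 1/6
  d_1[Y] = 0*1/10 + 1/3*1/10 + 1/3*3/10 + 1/3*1/5 = 1/5
  d_1[Z] = 0*1/5 + 1/3*2/5 + 1/3*3/10 + 1/3*1/2 = 2/5
  d_1[W] = 0*1/10 + 1/3*2/5 + 1/3*1/10 + 1/3*1/5 = 7/30
d_1 = (X=1/6, Y=1/5, Z=2/5, W=7/30)
  d_2[X] = 1/6*3/5 + 1/5*1/10 + 2/5*3/10 + 7/30*1/10 = 79/300
  d_2[Y] = 1/6*1/10 + 1/5*1/10 + 2/5*3/10 + 7/30*1/5 = 61/300
  d_2[Z] = 1/6*1/5 + 1/5*2/5 + 2/5*3/10 + 7/30*1/2 = 7/20
  d_2[W] = 1/6*1/10 + 1/5*2/5 + 2/5*1/10 + 7/30*1/5 = 11/60
d_2 = (X=79/300, Y=61/300, Z=7/20, W=11/60)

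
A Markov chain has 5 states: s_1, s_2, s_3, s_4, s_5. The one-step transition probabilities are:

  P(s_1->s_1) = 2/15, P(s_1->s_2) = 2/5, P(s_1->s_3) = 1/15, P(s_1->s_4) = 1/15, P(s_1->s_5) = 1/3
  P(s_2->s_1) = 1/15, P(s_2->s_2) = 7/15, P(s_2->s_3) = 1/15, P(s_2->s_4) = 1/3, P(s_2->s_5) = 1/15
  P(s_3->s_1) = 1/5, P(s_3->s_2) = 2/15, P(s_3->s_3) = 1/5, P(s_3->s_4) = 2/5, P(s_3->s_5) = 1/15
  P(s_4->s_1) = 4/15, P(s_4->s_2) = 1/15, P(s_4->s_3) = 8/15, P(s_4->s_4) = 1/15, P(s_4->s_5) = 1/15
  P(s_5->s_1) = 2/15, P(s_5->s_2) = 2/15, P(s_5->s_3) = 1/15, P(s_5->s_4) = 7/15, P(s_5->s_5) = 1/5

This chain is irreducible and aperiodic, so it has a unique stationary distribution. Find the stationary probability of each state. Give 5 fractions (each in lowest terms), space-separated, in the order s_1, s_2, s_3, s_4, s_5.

Answer: 1861/11263 2712/11263 343/1609 2850/11263 1439/11263

Derivation:
The stationary distribution satisfies pi = pi * P, i.e.:
  pi_s_1 = 2/15*pi_s_1 + 1/15*pi_s_2 + 1/5*pi_s_3 + 4/15*pi_s_4 + 2/15*pi_s_5
  pi_s_2 = 2/5*pi_s_1 + 7/15*pi_s_2 + 2/15*pi_s_3 + 1/15*pi_s_4 + 2/15*pi_s_5
  pi_s_3 = 1/15*pi_s_1 + 1/15*pi_s_2 + 1/5*pi_s_3 + 8/15*pi_s_4 + 1/15*pi_s_5
  pi_s_4 = 1/15*pi_s_1 + 1/3*pi_s_2 + 2/5*pi_s_3 + 1/15*pi_s_4 + 7/15*pi_s_5
  pi_s_5 = 1/3*pi_s_1 + 1/15*pi_s_2 + 1/15*pi_s_3 + 1/15*pi_s_4 + 1/5*pi_s_5
with normalization: pi_s_1 + pi_s_2 + pi_s_3 + pi_s_4 + pi_s_5 = 1.

Using the first 4 balance equations plus normalization, the linear system A*pi = b is:
  [-13/15, 1/15, 1/5, 4/15, 2/15] . pi = 0
  [2/5, -8/15, 2/15, 1/15, 2/15] . pi = 0
  [1/15, 1/15, -4/5, 8/15, 1/15] . pi = 0
  [1/15, 1/3, 2/5, -14/15, 7/15] . pi = 0
  [1, 1, 1, 1, 1] . pi = 1

Solving yields:
  pi_s_1 = 1861/11263
  pi_s_2 = 2712/11263
  pi_s_3 = 343/1609
  pi_s_4 = 2850/11263
  pi_s_5 = 1439/11263

Verification (pi * P):
  1861/11263*2/15 + 2712/11263*1/15 + 343/1609*1/5 + 2850/11263*4/15 + 1439/11263*2/15 = 1861/11263 = pi_s_1  (ok)
  1861/11263*2/5 + 2712/11263*7/15 + 343/1609*2/15 + 2850/11263*1/15 + 1439/11263*2/15 = 2712/11263 = pi_s_2  (ok)
  1861/11263*1/15 + 2712/11263*1/15 + 343/1609*1/5 + 2850/11263*8/15 + 1439/11263*1/15 = 343/1609 = pi_s_3  (ok)
  1861/11263*1/15 + 2712/11263*1/3 + 343/1609*2/5 + 2850/11263*1/15 + 1439/11263*7/15 = 2850/11263 = pi_s_4  (ok)
  1861/11263*1/3 + 2712/11263*1/15 + 343/1609*1/15 + 2850/11263*1/15 + 1439/11263*1/5 = 1439/11263 = pi_s_5  (ok)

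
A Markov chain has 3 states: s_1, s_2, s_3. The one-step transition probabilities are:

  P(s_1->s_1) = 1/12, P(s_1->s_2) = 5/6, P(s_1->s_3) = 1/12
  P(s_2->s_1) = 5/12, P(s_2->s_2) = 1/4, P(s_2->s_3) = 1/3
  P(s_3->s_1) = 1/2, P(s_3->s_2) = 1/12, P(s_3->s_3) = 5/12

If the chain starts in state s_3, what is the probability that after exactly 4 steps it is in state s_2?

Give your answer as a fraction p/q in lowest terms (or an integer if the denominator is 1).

Computing P^4 by repeated multiplication:
P^1 =
  s_1: [1/12, 5/6, 1/12]
  s_2: [5/12, 1/4, 1/3]
  s_3: [1/2, 1/12, 5/12]
P^2 =
  s_1: [19/48, 41/144, 23/72]
  s_2: [11/36, 7/16, 37/144]
  s_3: [41/144, 17/36, 35/144]
P^3 =
  s_1: [269/864, 739/1728, 451/1728]
  s_2: [581/1728, 37/96, 481/1728]
  s_3: [197/576, 649/1728, 61/216]
P^4 =
  s_1: [257/768, 503/1296, 5749/20736]
  s_2: [6797/20736, 307/768, 2825/10368]
  s_3: [1691/5184, 8345/20736, 5627/20736]

(P^4)[s_3 -> s_2] = 8345/20736

Answer: 8345/20736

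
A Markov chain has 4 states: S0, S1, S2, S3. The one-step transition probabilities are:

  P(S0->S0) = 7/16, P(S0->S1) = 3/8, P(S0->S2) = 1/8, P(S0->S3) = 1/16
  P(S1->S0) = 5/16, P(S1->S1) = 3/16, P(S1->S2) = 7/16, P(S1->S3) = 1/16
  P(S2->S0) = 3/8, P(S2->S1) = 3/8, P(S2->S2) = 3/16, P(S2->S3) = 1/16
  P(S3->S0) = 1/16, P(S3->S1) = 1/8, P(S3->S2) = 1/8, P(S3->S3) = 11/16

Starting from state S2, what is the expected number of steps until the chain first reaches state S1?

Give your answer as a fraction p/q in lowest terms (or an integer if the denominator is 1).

Let h_i = expected steps to first reach S1 from state i.
Boundary: h_S1 = 0.
First-step equations for the other states:
  h_S0 = 1 + 7/16*h_S0 + 3/8*h_S1 + 1/8*h_S2 + 1/16*h_S3
  h_S2 = 1 + 3/8*h_S0 + 3/8*h_S1 + 3/16*h_S2 + 1/16*h_S3
  h_S3 = 1 + 1/16*h_S0 + 1/8*h_S1 + 1/8*h_S2 + 11/16*h_S3

Substituting h_S1 = 0 and rearranging gives the linear system (I - Q) h = 1:
  [9/16, -1/8, -1/16] . (h_S0, h_S2, h_S3) = 1
  [-3/8, 13/16, -1/16] . (h_S0, h_S2, h_S3) = 1
  [-1/16, -1/8, 5/16] . (h_S0, h_S2, h_S3) = 1

Solving yields:
  h_S0 = 3
  h_S2 = 3
  h_S3 = 5

Starting state is S2, so the expected hitting time is h_S2 = 3.

Answer: 3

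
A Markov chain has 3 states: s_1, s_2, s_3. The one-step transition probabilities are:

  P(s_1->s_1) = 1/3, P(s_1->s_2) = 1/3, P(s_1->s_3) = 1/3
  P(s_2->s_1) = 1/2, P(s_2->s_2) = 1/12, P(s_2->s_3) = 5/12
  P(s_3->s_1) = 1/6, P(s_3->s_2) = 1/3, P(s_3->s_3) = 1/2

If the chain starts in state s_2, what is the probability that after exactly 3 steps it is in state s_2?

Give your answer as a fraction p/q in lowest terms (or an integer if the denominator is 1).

Computing P^3 by repeated multiplication:
P^1 =
  s_1: [1/3, 1/3, 1/3]
  s_2: [1/2, 1/12, 5/12]
  s_3: [1/6, 1/3, 1/2]
P^2 =
  s_1: [1/3, 1/4, 5/12]
  s_2: [5/18, 5/16, 59/144]
  s_3: [11/36, 1/4, 4/9]
P^3 =
  s_1: [11/36, 13/48, 61/144]
  s_2: [137/432, 49/192, 739/1728]
  s_3: [65/216, 13/48, 185/432]

(P^3)[s_2 -> s_2] = 49/192

Answer: 49/192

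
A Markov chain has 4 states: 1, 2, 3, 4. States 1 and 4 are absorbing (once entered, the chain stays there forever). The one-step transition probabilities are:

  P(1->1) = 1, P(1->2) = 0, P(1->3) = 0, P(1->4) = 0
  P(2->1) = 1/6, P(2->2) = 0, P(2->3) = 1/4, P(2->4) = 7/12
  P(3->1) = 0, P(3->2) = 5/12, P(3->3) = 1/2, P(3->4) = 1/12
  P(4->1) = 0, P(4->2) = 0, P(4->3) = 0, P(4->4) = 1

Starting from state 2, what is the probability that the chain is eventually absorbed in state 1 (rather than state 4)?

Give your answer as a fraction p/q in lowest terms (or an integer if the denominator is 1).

Let a_i = P(absorbed in 1 | start in state i).
Boundary conditions: a_1 = 1, a_4 = 0.
For each transient state i, a_i = sum_j P(i->j) * a_j:
  a_2 = 1/6*a_1 + 0*a_2 + 1/4*a_3 + 7/12*a_4
  a_3 = 0*a_1 + 5/12*a_2 + 1/2*a_3 + 1/12*a_4

Substituting a_1 = 1 and a_4 = 0, rearrange to (I - Q) a = r where r[i] = P(i -> 1):
  [1, -1/4] . (a_2, a_3) = 1/6
  [-5/12, 1/2] . (a_2, a_3) = 0

Solving yields:
  a_2 = 4/19
  a_3 = 10/57

Starting state is 2, so the absorption probability is a_2 = 4/19.

Answer: 4/19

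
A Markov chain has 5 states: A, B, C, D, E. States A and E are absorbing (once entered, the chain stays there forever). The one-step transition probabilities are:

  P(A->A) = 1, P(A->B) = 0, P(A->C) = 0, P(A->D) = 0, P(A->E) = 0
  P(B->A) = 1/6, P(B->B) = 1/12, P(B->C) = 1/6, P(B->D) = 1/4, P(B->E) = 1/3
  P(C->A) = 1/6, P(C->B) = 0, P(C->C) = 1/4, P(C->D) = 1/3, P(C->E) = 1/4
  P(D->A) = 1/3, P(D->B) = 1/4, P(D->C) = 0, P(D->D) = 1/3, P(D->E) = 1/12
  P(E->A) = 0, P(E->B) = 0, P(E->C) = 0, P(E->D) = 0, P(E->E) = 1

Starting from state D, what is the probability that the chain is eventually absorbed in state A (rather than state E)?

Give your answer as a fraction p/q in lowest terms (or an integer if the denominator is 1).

Answer: 154/229

Derivation:
Let a_i = P(absorbed in A | start in state i).
Boundary conditions: a_A = 1, a_E = 0.
For each transient state i, a_i = sum_j P(i->j) * a_j:
  a_B = 1/6*a_A + 1/12*a_B + 1/6*a_C + 1/4*a_D + 1/3*a_E
  a_C = 1/6*a_A + 0*a_B + 1/4*a_C + 1/3*a_D + 1/4*a_E
  a_D = 1/3*a_A + 1/4*a_B + 0*a_C + 1/3*a_D + 1/12*a_E

Substituting a_A = 1 and a_E = 0, rearrange to (I - Q) a = r where r[i] = P(i -> A):
  [11/12, -1/6, -1/4] . (a_B, a_C, a_D) = 1/6
  [0, 3/4, -1/3] . (a_B, a_C, a_D) = 1/6
  [-1/4, 0, 2/3] . (a_B, a_C, a_D) = 1/3

Solving yields:
  a_B = 316/687
  a_C = 358/687
  a_D = 154/229

Starting state is D, so the absorption probability is a_D = 154/229.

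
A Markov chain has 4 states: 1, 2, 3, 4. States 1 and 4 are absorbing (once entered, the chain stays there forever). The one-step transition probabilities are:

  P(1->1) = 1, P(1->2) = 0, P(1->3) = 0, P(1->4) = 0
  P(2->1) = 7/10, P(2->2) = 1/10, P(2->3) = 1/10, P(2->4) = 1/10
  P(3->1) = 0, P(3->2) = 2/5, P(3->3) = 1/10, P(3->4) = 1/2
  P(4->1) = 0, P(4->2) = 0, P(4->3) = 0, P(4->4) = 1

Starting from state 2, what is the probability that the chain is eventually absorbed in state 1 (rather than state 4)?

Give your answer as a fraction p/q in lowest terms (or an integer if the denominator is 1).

Answer: 9/11

Derivation:
Let a_i = P(absorbed in 1 | start in state i).
Boundary conditions: a_1 = 1, a_4 = 0.
For each transient state i, a_i = sum_j P(i->j) * a_j:
  a_2 = 7/10*a_1 + 1/10*a_2 + 1/10*a_3 + 1/10*a_4
  a_3 = 0*a_1 + 2/5*a_2 + 1/10*a_3 + 1/2*a_4

Substituting a_1 = 1 and a_4 = 0, rearrange to (I - Q) a = r where r[i] = P(i -> 1):
  [9/10, -1/10] . (a_2, a_3) = 7/10
  [-2/5, 9/10] . (a_2, a_3) = 0

Solving yields:
  a_2 = 9/11
  a_3 = 4/11

Starting state is 2, so the absorption probability is a_2 = 9/11.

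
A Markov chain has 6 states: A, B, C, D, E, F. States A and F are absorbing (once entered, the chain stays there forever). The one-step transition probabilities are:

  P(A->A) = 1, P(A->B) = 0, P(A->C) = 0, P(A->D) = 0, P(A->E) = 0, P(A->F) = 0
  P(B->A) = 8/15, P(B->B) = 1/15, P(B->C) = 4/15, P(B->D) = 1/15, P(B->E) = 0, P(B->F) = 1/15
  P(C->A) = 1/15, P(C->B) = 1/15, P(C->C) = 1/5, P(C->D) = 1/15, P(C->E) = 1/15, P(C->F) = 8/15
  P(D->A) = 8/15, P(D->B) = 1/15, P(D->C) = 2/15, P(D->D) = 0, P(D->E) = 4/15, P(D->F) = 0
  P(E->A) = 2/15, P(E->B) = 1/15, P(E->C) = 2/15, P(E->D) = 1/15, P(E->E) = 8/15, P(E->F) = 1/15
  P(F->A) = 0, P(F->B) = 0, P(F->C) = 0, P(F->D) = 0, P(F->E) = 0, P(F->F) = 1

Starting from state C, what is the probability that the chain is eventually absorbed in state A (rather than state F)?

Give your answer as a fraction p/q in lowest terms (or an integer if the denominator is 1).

Answer: 3925/15546

Derivation:
Let a_i = P(absorbed in A | start in state i).
Boundary conditions: a_A = 1, a_F = 0.
For each transient state i, a_i = sum_j P(i->j) * a_j:
  a_B = 8/15*a_A + 1/15*a_B + 4/15*a_C + 1/15*a_D + 0*a_E + 1/15*a_F
  a_C = 1/15*a_A + 1/15*a_B + 1/5*a_C + 1/15*a_D + 1/15*a_E + 8/15*a_F
  a_D = 8/15*a_A + 1/15*a_B + 2/15*a_C + 0*a_D + 4/15*a_E + 0*a_F
  a_E = 2/15*a_A + 1/15*a_B + 2/15*a_C + 1/15*a_D + 8/15*a_E + 1/15*a_F

Substituting a_A = 1 and a_F = 0, rearrange to (I - Q) a = r where r[i] = P(i -> A):
  [14/15, -4/15, -1/15, 0] . (a_B, a_C, a_D, a_E) = 8/15
  [-1/15, 4/5, -1/15, -1/15] . (a_B, a_C, a_D, a_E) = 1/15
  [-1/15, -2/15, 1, -4/15] . (a_B, a_C, a_D, a_E) = 8/15
  [-1/15, -2/15, -1/15, 7/15] . (a_B, a_C, a_D, a_E) = 2/15

Solving yields:
  a_B = 1809/2591
  a_C = 3925/15546
  a_D = 5944/7773
  a_E = 4406/7773

Starting state is C, so the absorption probability is a_C = 3925/15546.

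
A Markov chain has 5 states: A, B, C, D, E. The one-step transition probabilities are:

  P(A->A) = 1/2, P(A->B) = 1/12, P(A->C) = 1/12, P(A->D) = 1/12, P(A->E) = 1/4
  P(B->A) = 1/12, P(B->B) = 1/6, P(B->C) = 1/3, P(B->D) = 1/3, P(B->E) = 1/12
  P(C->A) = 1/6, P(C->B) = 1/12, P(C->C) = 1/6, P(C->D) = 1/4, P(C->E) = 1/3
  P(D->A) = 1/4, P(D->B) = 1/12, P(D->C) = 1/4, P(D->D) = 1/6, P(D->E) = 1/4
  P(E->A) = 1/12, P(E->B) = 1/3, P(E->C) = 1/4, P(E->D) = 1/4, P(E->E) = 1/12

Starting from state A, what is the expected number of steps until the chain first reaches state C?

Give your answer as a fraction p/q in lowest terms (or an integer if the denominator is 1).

Answer: 7040/1261

Derivation:
Let h_i = expected steps to first reach C from state i.
Boundary: h_C = 0.
First-step equations for the other states:
  h_A = 1 + 1/2*h_A + 1/12*h_B + 1/12*h_C + 1/12*h_D + 1/4*h_E
  h_B = 1 + 1/12*h_A + 1/6*h_B + 1/3*h_C + 1/3*h_D + 1/12*h_E
  h_D = 1 + 1/4*h_A + 1/12*h_B + 1/4*h_C + 1/6*h_D + 1/4*h_E
  h_E = 1 + 1/12*h_A + 1/3*h_B + 1/4*h_C + 1/4*h_D + 1/12*h_E

Substituting h_C = 0 and rearranging gives the linear system (I - Q) h = 1:
  [1/2, -1/12, -1/12, -1/4] . (h_A, h_B, h_D, h_E) = 1
  [-1/12, 5/6, -1/3, -1/12] . (h_A, h_B, h_D, h_E) = 1
  [-1/4, -1/12, 5/6, -1/4] . (h_A, h_B, h_D, h_E) = 1
  [-1/12, -1/3, -1/4, 11/12] . (h_A, h_B, h_D, h_E) = 1

Solving yields:
  h_A = 7040/1261
  h_B = 5064/1261
  h_D = 5760/1261
  h_E = 5428/1261

Starting state is A, so the expected hitting time is h_A = 7040/1261.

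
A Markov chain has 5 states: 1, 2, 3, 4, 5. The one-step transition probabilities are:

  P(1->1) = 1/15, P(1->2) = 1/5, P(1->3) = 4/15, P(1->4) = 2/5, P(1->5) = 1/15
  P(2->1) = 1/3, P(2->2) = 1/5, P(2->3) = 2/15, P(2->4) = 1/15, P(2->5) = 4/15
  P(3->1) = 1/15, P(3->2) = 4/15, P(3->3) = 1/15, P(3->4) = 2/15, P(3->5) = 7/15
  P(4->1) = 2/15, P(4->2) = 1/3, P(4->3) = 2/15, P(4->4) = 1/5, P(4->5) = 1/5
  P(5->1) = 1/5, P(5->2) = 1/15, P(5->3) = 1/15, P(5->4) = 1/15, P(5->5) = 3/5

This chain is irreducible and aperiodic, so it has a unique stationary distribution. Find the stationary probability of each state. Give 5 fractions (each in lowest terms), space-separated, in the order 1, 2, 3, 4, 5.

Answer: 7433/42716 1916/10679 2641/21358 6551/42716 7893/21358

Derivation:
The stationary distribution satisfies pi = pi * P, i.e.:
  pi_1 = 1/15*pi_1 + 1/3*pi_2 + 1/15*pi_3 + 2/15*pi_4 + 1/5*pi_5
  pi_2 = 1/5*pi_1 + 1/5*pi_2 + 4/15*pi_3 + 1/3*pi_4 + 1/15*pi_5
  pi_3 = 4/15*pi_1 + 2/15*pi_2 + 1/15*pi_3 + 2/15*pi_4 + 1/15*pi_5
  pi_4 = 2/5*pi_1 + 1/15*pi_2 + 2/15*pi_3 + 1/5*pi_4 + 1/15*pi_5
  pi_5 = 1/15*pi_1 + 4/15*pi_2 + 7/15*pi_3 + 1/5*pi_4 + 3/5*pi_5
with normalization: pi_1 + pi_2 + pi_3 + pi_4 + pi_5 = 1.

Using the first 4 balance equations plus normalization, the linear system A*pi = b is:
  [-14/15, 1/3, 1/15, 2/15, 1/5] . pi = 0
  [1/5, -4/5, 4/15, 1/3, 1/15] . pi = 0
  [4/15, 2/15, -14/15, 2/15, 1/15] . pi = 0
  [2/5, 1/15, 2/15, -4/5, 1/15] . pi = 0
  [1, 1, 1, 1, 1] . pi = 1

Solving yields:
  pi_1 = 7433/42716
  pi_2 = 1916/10679
  pi_3 = 2641/21358
  pi_4 = 6551/42716
  pi_5 = 7893/21358

Verification (pi * P):
  7433/42716*1/15 + 1916/10679*1/3 + 2641/21358*1/15 + 6551/42716*2/15 + 7893/21358*1/5 = 7433/42716 = pi_1  (ok)
  7433/42716*1/5 + 1916/10679*1/5 + 2641/21358*4/15 + 6551/42716*1/3 + 7893/21358*1/15 = 1916/10679 = pi_2  (ok)
  7433/42716*4/15 + 1916/10679*2/15 + 2641/21358*1/15 + 6551/42716*2/15 + 7893/21358*1/15 = 2641/21358 = pi_3  (ok)
  7433/42716*2/5 + 1916/10679*1/15 + 2641/21358*2/15 + 6551/42716*1/5 + 7893/21358*1/15 = 6551/42716 = pi_4  (ok)
  7433/42716*1/15 + 1916/10679*4/15 + 2641/21358*7/15 + 6551/42716*1/5 + 7893/21358*3/5 = 7893/21358 = pi_5  (ok)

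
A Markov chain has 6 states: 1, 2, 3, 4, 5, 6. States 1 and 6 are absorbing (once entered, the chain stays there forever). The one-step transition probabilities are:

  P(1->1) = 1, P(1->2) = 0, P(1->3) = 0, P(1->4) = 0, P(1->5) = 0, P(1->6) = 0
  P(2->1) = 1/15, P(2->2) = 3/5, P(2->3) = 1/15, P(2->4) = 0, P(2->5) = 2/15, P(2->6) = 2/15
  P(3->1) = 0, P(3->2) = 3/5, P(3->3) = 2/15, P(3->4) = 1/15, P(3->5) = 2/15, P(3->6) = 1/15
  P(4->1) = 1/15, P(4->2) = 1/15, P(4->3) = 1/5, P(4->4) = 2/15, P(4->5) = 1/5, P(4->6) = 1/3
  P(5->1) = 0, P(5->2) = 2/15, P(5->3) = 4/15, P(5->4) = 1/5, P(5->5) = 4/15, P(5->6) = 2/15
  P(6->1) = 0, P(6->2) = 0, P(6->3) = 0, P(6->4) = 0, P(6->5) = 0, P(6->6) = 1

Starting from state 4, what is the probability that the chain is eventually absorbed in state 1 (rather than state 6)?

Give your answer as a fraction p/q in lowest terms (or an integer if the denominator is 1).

Answer: 1213/6321

Derivation:
Let a_i = P(absorbed in 1 | start in state i).
Boundary conditions: a_1 = 1, a_6 = 0.
For each transient state i, a_i = sum_j P(i->j) * a_j:
  a_2 = 1/15*a_1 + 3/5*a_2 + 1/15*a_3 + 0*a_4 + 2/15*a_5 + 2/15*a_6
  a_3 = 0*a_1 + 3/5*a_2 + 2/15*a_3 + 1/15*a_4 + 2/15*a_5 + 1/15*a_6
  a_4 = 1/15*a_1 + 1/15*a_2 + 1/5*a_3 + 2/15*a_4 + 1/5*a_5 + 1/3*a_6
  a_5 = 0*a_1 + 2/15*a_2 + 4/15*a_3 + 1/5*a_4 + 4/15*a_5 + 2/15*a_6

Substituting a_1 = 1 and a_6 = 0, rearrange to (I - Q) a = r where r[i] = P(i -> 1):
  [2/5, -1/15, 0, -2/15] . (a_2, a_3, a_4, a_5) = 1/15
  [-3/5, 13/15, -1/15, -2/15] . (a_2, a_3, a_4, a_5) = 0
  [-1/15, -1/5, 13/15, -1/5] . (a_2, a_3, a_4, a_5) = 1/15
  [-2/15, -4/15, -1/5, 11/15] . (a_2, a_3, a_4, a_5) = 0

Solving yields:
  a_2 = 1678/6321
  a_3 = 1433/6321
  a_4 = 1213/6321
  a_5 = 1157/6321

Starting state is 4, so the absorption probability is a_4 = 1213/6321.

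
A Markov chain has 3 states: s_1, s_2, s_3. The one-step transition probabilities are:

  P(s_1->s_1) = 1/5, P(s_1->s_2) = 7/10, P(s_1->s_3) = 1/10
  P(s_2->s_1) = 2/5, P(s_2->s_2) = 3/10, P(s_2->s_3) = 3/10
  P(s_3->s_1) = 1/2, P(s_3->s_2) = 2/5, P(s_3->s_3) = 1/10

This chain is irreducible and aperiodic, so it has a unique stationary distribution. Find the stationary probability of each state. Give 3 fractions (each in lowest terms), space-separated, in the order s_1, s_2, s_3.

The stationary distribution satisfies pi = pi * P, i.e.:
  pi_s_1 = 1/5*pi_s_1 + 2/5*pi_s_2 + 1/2*pi_s_3
  pi_s_2 = 7/10*pi_s_1 + 3/10*pi_s_2 + 2/5*pi_s_3
  pi_s_3 = 1/10*pi_s_1 + 3/10*pi_s_2 + 1/10*pi_s_3
with normalization: pi_s_1 + pi_s_2 + pi_s_3 = 1.

Using the first 2 balance equations plus normalization, the linear system A*pi = b is:
  [-4/5, 2/5, 1/2] . pi = 0
  [7/10, -7/10, 2/5] . pi = 0
  [1, 1, 1] . pi = 1

Solving yields:
  pi_s_1 = 51/146
  pi_s_2 = 67/146
  pi_s_3 = 14/73

Verification (pi * P):
  51/146*1/5 + 67/146*2/5 + 14/73*1/2 = 51/146 = pi_s_1  (ok)
  51/146*7/10 + 67/146*3/10 + 14/73*2/5 = 67/146 = pi_s_2  (ok)
  51/146*1/10 + 67/146*3/10 + 14/73*1/10 = 14/73 = pi_s_3  (ok)

Answer: 51/146 67/146 14/73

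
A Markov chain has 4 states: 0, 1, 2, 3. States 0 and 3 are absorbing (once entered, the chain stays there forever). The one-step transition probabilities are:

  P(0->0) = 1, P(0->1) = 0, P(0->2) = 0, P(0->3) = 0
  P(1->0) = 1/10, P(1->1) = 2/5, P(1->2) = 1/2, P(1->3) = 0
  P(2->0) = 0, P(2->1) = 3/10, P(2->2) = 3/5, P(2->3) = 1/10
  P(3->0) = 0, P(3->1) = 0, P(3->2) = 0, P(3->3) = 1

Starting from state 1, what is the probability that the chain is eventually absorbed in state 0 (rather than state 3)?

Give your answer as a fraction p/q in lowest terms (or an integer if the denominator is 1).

Let a_i = P(absorbed in 0 | start in state i).
Boundary conditions: a_0 = 1, a_3 = 0.
For each transient state i, a_i = sum_j P(i->j) * a_j:
  a_1 = 1/10*a_0 + 2/5*a_1 + 1/2*a_2 + 0*a_3
  a_2 = 0*a_0 + 3/10*a_1 + 3/5*a_2 + 1/10*a_3

Substituting a_0 = 1 and a_3 = 0, rearrange to (I - Q) a = r where r[i] = P(i -> 0):
  [3/5, -1/2] . (a_1, a_2) = 1/10
  [-3/10, 2/5] . (a_1, a_2) = 0

Solving yields:
  a_1 = 4/9
  a_2 = 1/3

Starting state is 1, so the absorption probability is a_1 = 4/9.

Answer: 4/9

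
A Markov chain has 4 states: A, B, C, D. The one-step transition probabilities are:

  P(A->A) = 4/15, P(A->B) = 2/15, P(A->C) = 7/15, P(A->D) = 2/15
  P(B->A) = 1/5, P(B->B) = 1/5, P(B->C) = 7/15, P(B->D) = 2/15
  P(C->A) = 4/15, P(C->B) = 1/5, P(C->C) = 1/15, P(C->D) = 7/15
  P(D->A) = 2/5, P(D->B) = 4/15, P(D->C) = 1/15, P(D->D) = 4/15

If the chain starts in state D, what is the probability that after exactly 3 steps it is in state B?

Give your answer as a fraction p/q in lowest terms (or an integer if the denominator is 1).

Computing P^3 by repeated multiplication:
P^1 =
  A: [4/15, 2/15, 7/15, 2/15]
  B: [1/5, 1/5, 7/15, 2/15]
  C: [4/15, 1/5, 1/15, 7/15]
  D: [2/5, 4/15, 1/15, 4/15]
P^2 =
  A: [62/225, 43/225, 17/75, 23/75]
  B: [61/225, 44/225, 17/75, 23/75]
  C: [71/225, 16/75, 19/75, 49/225]
  D: [64/225, 43/225, 1/3, 43/225]
P^3 =
  A: [199/675, 682/3375, 19/75, 281/1125]
  B: [994/3375, 683/3375, 19/75, 281/1125]
  C: [38/135, 653/3375, 313/1125, 833/3375]
  D: [943/3375, 218/1125, 289/1125, 911/3375]

(P^3)[D -> B] = 218/1125

Answer: 218/1125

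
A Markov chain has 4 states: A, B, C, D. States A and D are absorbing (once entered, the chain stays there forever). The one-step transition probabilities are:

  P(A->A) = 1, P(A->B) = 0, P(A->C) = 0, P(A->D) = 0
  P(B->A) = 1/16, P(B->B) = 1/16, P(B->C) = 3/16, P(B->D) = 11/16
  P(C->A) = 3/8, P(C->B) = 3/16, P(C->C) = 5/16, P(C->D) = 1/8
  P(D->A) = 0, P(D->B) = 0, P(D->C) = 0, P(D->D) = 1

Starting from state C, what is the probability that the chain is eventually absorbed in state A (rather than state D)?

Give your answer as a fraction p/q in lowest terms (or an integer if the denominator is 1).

Let a_i = P(absorbed in A | start in state i).
Boundary conditions: a_A = 1, a_D = 0.
For each transient state i, a_i = sum_j P(i->j) * a_j:
  a_B = 1/16*a_A + 1/16*a_B + 3/16*a_C + 11/16*a_D
  a_C = 3/8*a_A + 3/16*a_B + 5/16*a_C + 1/8*a_D

Substituting a_A = 1 and a_D = 0, rearrange to (I - Q) a = r where r[i] = P(i -> A):
  [15/16, -3/16] . (a_B, a_C) = 1/16
  [-3/16, 11/16] . (a_B, a_C) = 3/8

Solving yields:
  a_B = 29/156
  a_C = 31/52

Starting state is C, so the absorption probability is a_C = 31/52.

Answer: 31/52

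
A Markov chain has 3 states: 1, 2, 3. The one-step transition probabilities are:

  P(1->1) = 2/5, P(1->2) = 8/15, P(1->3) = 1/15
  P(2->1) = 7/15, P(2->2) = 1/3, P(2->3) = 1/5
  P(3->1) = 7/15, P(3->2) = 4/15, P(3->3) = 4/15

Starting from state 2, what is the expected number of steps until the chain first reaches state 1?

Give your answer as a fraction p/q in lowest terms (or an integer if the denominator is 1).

Let h_i = expected steps to first reach 1 from state i.
Boundary: h_1 = 0.
First-step equations for the other states:
  h_2 = 1 + 7/15*h_1 + 1/3*h_2 + 1/5*h_3
  h_3 = 1 + 7/15*h_1 + 4/15*h_2 + 4/15*h_3

Substituting h_1 = 0 and rearranging gives the linear system (I - Q) h = 1:
  [2/3, -1/5] . (h_2, h_3) = 1
  [-4/15, 11/15] . (h_2, h_3) = 1

Solving yields:
  h_2 = 15/7
  h_3 = 15/7

Starting state is 2, so the expected hitting time is h_2 = 15/7.

Answer: 15/7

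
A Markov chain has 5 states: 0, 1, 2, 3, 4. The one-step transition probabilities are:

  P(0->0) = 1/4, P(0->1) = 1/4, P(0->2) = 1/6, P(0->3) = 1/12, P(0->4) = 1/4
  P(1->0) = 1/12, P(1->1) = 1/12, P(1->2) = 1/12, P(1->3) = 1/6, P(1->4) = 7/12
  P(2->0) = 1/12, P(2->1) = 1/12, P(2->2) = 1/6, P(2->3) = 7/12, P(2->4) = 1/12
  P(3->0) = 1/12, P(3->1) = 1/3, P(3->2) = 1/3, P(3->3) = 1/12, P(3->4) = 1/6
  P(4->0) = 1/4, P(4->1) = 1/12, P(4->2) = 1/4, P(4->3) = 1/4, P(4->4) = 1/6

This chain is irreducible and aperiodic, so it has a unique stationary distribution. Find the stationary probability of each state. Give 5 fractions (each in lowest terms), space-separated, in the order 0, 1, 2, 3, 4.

Answer: 3749/25634 308/1831 5441/25634 3102/12817 2964/12817

Derivation:
The stationary distribution satisfies pi = pi * P, i.e.:
  pi_0 = 1/4*pi_0 + 1/12*pi_1 + 1/12*pi_2 + 1/12*pi_3 + 1/4*pi_4
  pi_1 = 1/4*pi_0 + 1/12*pi_1 + 1/12*pi_2 + 1/3*pi_3 + 1/12*pi_4
  pi_2 = 1/6*pi_0 + 1/12*pi_1 + 1/6*pi_2 + 1/3*pi_3 + 1/4*pi_4
  pi_3 = 1/12*pi_0 + 1/6*pi_1 + 7/12*pi_2 + 1/12*pi_3 + 1/4*pi_4
  pi_4 = 1/4*pi_0 + 7/12*pi_1 + 1/12*pi_2 + 1/6*pi_3 + 1/6*pi_4
with normalization: pi_0 + pi_1 + pi_2 + pi_3 + pi_4 = 1.

Using the first 4 balance equations plus normalization, the linear system A*pi = b is:
  [-3/4, 1/12, 1/12, 1/12, 1/4] . pi = 0
  [1/4, -11/12, 1/12, 1/3, 1/12] . pi = 0
  [1/6, 1/12, -5/6, 1/3, 1/4] . pi = 0
  [1/12, 1/6, 7/12, -11/12, 1/4] . pi = 0
  [1, 1, 1, 1, 1] . pi = 1

Solving yields:
  pi_0 = 3749/25634
  pi_1 = 308/1831
  pi_2 = 5441/25634
  pi_3 = 3102/12817
  pi_4 = 2964/12817

Verification (pi * P):
  3749/25634*1/4 + 308/1831*1/12 + 5441/25634*1/12 + 3102/12817*1/12 + 2964/12817*1/4 = 3749/25634 = pi_0  (ok)
  3749/25634*1/4 + 308/1831*1/12 + 5441/25634*1/12 + 3102/12817*1/3 + 2964/12817*1/12 = 308/1831 = pi_1  (ok)
  3749/25634*1/6 + 308/1831*1/12 + 5441/25634*1/6 + 3102/12817*1/3 + 2964/12817*1/4 = 5441/25634 = pi_2  (ok)
  3749/25634*1/12 + 308/1831*1/6 + 5441/25634*7/12 + 3102/12817*1/12 + 2964/12817*1/4 = 3102/12817 = pi_3  (ok)
  3749/25634*1/4 + 308/1831*7/12 + 5441/25634*1/12 + 3102/12817*1/6 + 2964/12817*1/6 = 2964/12817 = pi_4  (ok)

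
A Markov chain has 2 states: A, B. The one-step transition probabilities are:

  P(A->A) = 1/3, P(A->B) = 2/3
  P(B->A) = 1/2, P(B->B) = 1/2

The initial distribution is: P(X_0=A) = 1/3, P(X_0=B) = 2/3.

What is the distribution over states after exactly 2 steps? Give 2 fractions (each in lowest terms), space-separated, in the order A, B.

Propagating the distribution step by step (d_{t+1} = d_t * P):
d_0 = (A=1/3, B=2/3)
  d_1[A] = 1/3*1/3 + 2/3*1/2 = 4/9
  d_1[B] = 1/3*2/3 + 2/3*1/2 = 5/9
d_1 = (A=4/9, B=5/9)
  d_2[A] = 4/9*1/3 + 5/9*1/2 = 23/54
  d_2[B] = 4/9*2/3 + 5/9*1/2 = 31/54
d_2 = (A=23/54, B=31/54)

Answer: 23/54 31/54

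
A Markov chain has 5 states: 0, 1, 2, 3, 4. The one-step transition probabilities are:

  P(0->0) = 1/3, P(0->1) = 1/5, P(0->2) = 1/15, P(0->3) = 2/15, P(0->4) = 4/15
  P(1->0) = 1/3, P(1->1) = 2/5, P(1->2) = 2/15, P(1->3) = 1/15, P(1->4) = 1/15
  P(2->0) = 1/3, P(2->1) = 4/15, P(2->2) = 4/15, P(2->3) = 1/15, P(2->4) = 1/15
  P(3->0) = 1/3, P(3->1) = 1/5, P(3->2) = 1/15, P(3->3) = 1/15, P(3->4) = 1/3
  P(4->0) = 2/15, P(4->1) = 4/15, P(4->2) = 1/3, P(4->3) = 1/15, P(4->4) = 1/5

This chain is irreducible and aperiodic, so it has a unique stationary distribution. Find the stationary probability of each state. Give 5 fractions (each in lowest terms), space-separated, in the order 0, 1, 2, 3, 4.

Answer: 153/512 347/1248 3275/19968 133/1536 265/1536

Derivation:
The stationary distribution satisfies pi = pi * P, i.e.:
  pi_0 = 1/3*pi_0 + 1/3*pi_1 + 1/3*pi_2 + 1/3*pi_3 + 2/15*pi_4
  pi_1 = 1/5*pi_0 + 2/5*pi_1 + 4/15*pi_2 + 1/5*pi_3 + 4/15*pi_4
  pi_2 = 1/15*pi_0 + 2/15*pi_1 + 4/15*pi_2 + 1/15*pi_3 + 1/3*pi_4
  pi_3 = 2/15*pi_0 + 1/15*pi_1 + 1/15*pi_2 + 1/15*pi_3 + 1/15*pi_4
  pi_4 = 4/15*pi_0 + 1/15*pi_1 + 1/15*pi_2 + 1/3*pi_3 + 1/5*pi_4
with normalization: pi_0 + pi_1 + pi_2 + pi_3 + pi_4 = 1.

Using the first 4 balance equations plus normalization, the linear system A*pi = b is:
  [-2/3, 1/3, 1/3, 1/3, 2/15] . pi = 0
  [1/5, -3/5, 4/15, 1/5, 4/15] . pi = 0
  [1/15, 2/15, -11/15, 1/15, 1/3] . pi = 0
  [2/15, 1/15, 1/15, -14/15, 1/15] . pi = 0
  [1, 1, 1, 1, 1] . pi = 1

Solving yields:
  pi_0 = 153/512
  pi_1 = 347/1248
  pi_2 = 3275/19968
  pi_3 = 133/1536
  pi_4 = 265/1536

Verification (pi * P):
  153/512*1/3 + 347/1248*1/3 + 3275/19968*1/3 + 133/1536*1/3 + 265/1536*2/15 = 153/512 = pi_0  (ok)
  153/512*1/5 + 347/1248*2/5 + 3275/19968*4/15 + 133/1536*1/5 + 265/1536*4/15 = 347/1248 = pi_1  (ok)
  153/512*1/15 + 347/1248*2/15 + 3275/19968*4/15 + 133/1536*1/15 + 265/1536*1/3 = 3275/19968 = pi_2  (ok)
  153/512*2/15 + 347/1248*1/15 + 3275/19968*1/15 + 133/1536*1/15 + 265/1536*1/15 = 133/1536 = pi_3  (ok)
  153/512*4/15 + 347/1248*1/15 + 3275/19968*1/15 + 133/1536*1/3 + 265/1536*1/5 = 265/1536 = pi_4  (ok)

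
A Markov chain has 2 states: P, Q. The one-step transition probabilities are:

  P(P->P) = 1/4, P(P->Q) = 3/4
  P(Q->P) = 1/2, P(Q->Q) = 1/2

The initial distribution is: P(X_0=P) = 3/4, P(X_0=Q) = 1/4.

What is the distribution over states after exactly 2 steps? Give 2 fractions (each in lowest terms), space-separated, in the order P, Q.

Answer: 27/64 37/64

Derivation:
Propagating the distribution step by step (d_{t+1} = d_t * P):
d_0 = (P=3/4, Q=1/4)
  d_1[P] = 3/4*1/4 + 1/4*1/2 = 5/16
  d_1[Q] = 3/4*3/4 + 1/4*1/2 = 11/16
d_1 = (P=5/16, Q=11/16)
  d_2[P] = 5/16*1/4 + 11/16*1/2 = 27/64
  d_2[Q] = 5/16*3/4 + 11/16*1/2 = 37/64
d_2 = (P=27/64, Q=37/64)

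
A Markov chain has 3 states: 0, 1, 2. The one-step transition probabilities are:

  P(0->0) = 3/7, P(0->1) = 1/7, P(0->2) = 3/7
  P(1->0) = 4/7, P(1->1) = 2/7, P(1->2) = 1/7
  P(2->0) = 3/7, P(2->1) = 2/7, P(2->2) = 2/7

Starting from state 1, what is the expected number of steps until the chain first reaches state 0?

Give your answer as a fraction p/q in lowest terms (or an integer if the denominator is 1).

Let h_i = expected steps to first reach 0 from state i.
Boundary: h_0 = 0.
First-step equations for the other states:
  h_1 = 1 + 4/7*h_0 + 2/7*h_1 + 1/7*h_2
  h_2 = 1 + 3/7*h_0 + 2/7*h_1 + 2/7*h_2

Substituting h_0 = 0 and rearranging gives the linear system (I - Q) h = 1:
  [5/7, -1/7] . (h_1, h_2) = 1
  [-2/7, 5/7] . (h_1, h_2) = 1

Solving yields:
  h_1 = 42/23
  h_2 = 49/23

Starting state is 1, so the expected hitting time is h_1 = 42/23.

Answer: 42/23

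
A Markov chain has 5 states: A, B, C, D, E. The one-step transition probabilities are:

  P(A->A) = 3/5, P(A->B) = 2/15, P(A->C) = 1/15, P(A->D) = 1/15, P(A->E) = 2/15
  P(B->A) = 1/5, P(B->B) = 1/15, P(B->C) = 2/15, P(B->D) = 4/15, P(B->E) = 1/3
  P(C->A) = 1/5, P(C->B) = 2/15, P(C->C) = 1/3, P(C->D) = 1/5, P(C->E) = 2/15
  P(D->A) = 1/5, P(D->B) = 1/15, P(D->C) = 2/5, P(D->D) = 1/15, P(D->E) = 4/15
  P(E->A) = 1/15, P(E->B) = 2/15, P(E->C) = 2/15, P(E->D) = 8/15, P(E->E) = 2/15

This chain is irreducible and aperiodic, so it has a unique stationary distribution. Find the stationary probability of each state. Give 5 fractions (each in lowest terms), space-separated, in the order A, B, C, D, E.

The stationary distribution satisfies pi = pi * P, i.e.:
  pi_A = 3/5*pi_A + 1/5*pi_B + 1/5*pi_C + 1/5*pi_D + 1/15*pi_E
  pi_B = 2/15*pi_A + 1/15*pi_B + 2/15*pi_C + 1/15*pi_D + 2/15*pi_E
  pi_C = 1/15*pi_A + 2/15*pi_B + 1/3*pi_C + 2/5*pi_D + 2/15*pi_E
  pi_D = 1/15*pi_A + 4/15*pi_B + 1/5*pi_C + 1/15*pi_D + 8/15*pi_E
  pi_E = 2/15*pi_A + 1/3*pi_B + 2/15*pi_C + 4/15*pi_D + 2/15*pi_E
with normalization: pi_A + pi_B + pi_C + pi_D + pi_E = 1.

Using the first 4 balance equations plus normalization, the linear system A*pi = b is:
  [-2/5, 1/5, 1/5, 1/5, 1/15] . pi = 0
  [2/15, -14/15, 2/15, 1/15, 2/15] . pi = 0
  [1/15, 2/15, -2/3, 2/5, 2/15] . pi = 0
  [1/15, 4/15, 1/5, -14/15, 8/15] . pi = 0
  [1, 1, 1, 1, 1] . pi = 1

Solving yields:
  pi_A = 5186/17717
  pi_B = 3981/35434
  pi_C = 3716/17717
  pi_D = 3586/17717
  pi_E = 6477/35434

Verification (pi * P):
  5186/17717*3/5 + 3981/35434*1/5 + 3716/17717*1/5 + 3586/17717*1/5 + 6477/35434*1/15 = 5186/17717 = pi_A  (ok)
  5186/17717*2/15 + 3981/35434*1/15 + 3716/17717*2/15 + 3586/17717*1/15 + 6477/35434*2/15 = 3981/35434 = pi_B  (ok)
  5186/17717*1/15 + 3981/35434*2/15 + 3716/17717*1/3 + 3586/17717*2/5 + 6477/35434*2/15 = 3716/17717 = pi_C  (ok)
  5186/17717*1/15 + 3981/35434*4/15 + 3716/17717*1/5 + 3586/17717*1/15 + 6477/35434*8/15 = 3586/17717 = pi_D  (ok)
  5186/17717*2/15 + 3981/35434*1/3 + 3716/17717*2/15 + 3586/17717*4/15 + 6477/35434*2/15 = 6477/35434 = pi_E  (ok)

Answer: 5186/17717 3981/35434 3716/17717 3586/17717 6477/35434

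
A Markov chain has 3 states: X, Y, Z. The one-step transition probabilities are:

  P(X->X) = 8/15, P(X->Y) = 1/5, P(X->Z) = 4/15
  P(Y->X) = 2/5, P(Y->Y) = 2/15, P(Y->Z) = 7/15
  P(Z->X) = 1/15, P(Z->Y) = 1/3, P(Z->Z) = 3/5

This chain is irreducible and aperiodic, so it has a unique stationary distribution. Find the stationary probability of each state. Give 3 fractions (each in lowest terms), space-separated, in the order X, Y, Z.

Answer: 43/154 19/77 73/154

Derivation:
The stationary distribution satisfies pi = pi * P, i.e.:
  pi_X = 8/15*pi_X + 2/5*pi_Y + 1/15*pi_Z
  pi_Y = 1/5*pi_X + 2/15*pi_Y + 1/3*pi_Z
  pi_Z = 4/15*pi_X + 7/15*pi_Y + 3/5*pi_Z
with normalization: pi_X + pi_Y + pi_Z = 1.

Using the first 2 balance equations plus normalization, the linear system A*pi = b is:
  [-7/15, 2/5, 1/15] . pi = 0
  [1/5, -13/15, 1/3] . pi = 0
  [1, 1, 1] . pi = 1

Solving yields:
  pi_X = 43/154
  pi_Y = 19/77
  pi_Z = 73/154

Verification (pi * P):
  43/154*8/15 + 19/77*2/5 + 73/154*1/15 = 43/154 = pi_X  (ok)
  43/154*1/5 + 19/77*2/15 + 73/154*1/3 = 19/77 = pi_Y  (ok)
  43/154*4/15 + 19/77*7/15 + 73/154*3/5 = 73/154 = pi_Z  (ok)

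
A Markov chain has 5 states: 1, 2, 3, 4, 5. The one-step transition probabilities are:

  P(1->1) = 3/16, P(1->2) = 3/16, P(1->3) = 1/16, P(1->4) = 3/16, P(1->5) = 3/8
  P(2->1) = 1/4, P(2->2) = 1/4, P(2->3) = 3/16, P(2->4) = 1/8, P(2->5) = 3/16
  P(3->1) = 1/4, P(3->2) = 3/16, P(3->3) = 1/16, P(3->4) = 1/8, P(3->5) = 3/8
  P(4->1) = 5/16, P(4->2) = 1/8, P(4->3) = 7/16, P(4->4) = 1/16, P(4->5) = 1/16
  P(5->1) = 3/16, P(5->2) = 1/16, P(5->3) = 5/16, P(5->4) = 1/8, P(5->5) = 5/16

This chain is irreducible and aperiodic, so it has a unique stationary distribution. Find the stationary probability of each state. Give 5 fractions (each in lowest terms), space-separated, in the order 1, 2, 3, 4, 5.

Answer: 5399/23880 10957/71640 14513/71640 3127/23880 286/995

Derivation:
The stationary distribution satisfies pi = pi * P, i.e.:
  pi_1 = 3/16*pi_1 + 1/4*pi_2 + 1/4*pi_3 + 5/16*pi_4 + 3/16*pi_5
  pi_2 = 3/16*pi_1 + 1/4*pi_2 + 3/16*pi_3 + 1/8*pi_4 + 1/16*pi_5
  pi_3 = 1/16*pi_1 + 3/16*pi_2 + 1/16*pi_3 + 7/16*pi_4 + 5/16*pi_5
  pi_4 = 3/16*pi_1 + 1/8*pi_2 + 1/8*pi_3 + 1/16*pi_4 + 1/8*pi_5
  pi_5 = 3/8*pi_1 + 3/16*pi_2 + 3/8*pi_3 + 1/16*pi_4 + 5/16*pi_5
with normalization: pi_1 + pi_2 + pi_3 + pi_4 + pi_5 = 1.

Using the first 4 balance equations plus normalization, the linear system A*pi = b is:
  [-13/16, 1/4, 1/4, 5/16, 3/16] . pi = 0
  [3/16, -3/4, 3/16, 1/8, 1/16] . pi = 0
  [1/16, 3/16, -15/16, 7/16, 5/16] . pi = 0
  [3/16, 1/8, 1/8, -15/16, 1/8] . pi = 0
  [1, 1, 1, 1, 1] . pi = 1

Solving yields:
  pi_1 = 5399/23880
  pi_2 = 10957/71640
  pi_3 = 14513/71640
  pi_4 = 3127/23880
  pi_5 = 286/995

Verification (pi * P):
  5399/23880*3/16 + 10957/71640*1/4 + 14513/71640*1/4 + 3127/23880*5/16 + 286/995*3/16 = 5399/23880 = pi_1  (ok)
  5399/23880*3/16 + 10957/71640*1/4 + 14513/71640*3/16 + 3127/23880*1/8 + 286/995*1/16 = 10957/71640 = pi_2  (ok)
  5399/23880*1/16 + 10957/71640*3/16 + 14513/71640*1/16 + 3127/23880*7/16 + 286/995*5/16 = 14513/71640 = pi_3  (ok)
  5399/23880*3/16 + 10957/71640*1/8 + 14513/71640*1/8 + 3127/23880*1/16 + 286/995*1/8 = 3127/23880 = pi_4  (ok)
  5399/23880*3/8 + 10957/71640*3/16 + 14513/71640*3/8 + 3127/23880*1/16 + 286/995*5/16 = 286/995 = pi_5  (ok)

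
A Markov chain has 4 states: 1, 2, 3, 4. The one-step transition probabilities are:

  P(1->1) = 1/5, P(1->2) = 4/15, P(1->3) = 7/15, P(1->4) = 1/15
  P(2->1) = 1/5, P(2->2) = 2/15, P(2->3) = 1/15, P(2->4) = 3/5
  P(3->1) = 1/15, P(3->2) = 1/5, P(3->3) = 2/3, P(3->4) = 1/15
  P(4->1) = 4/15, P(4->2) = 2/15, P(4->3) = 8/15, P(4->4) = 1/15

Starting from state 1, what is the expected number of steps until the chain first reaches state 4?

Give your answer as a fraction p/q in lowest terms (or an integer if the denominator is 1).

Answer: 1485/263

Derivation:
Let h_i = expected steps to first reach 4 from state i.
Boundary: h_4 = 0.
First-step equations for the other states:
  h_1 = 1 + 1/5*h_1 + 4/15*h_2 + 7/15*h_3 + 1/15*h_4
  h_2 = 1 + 1/5*h_1 + 2/15*h_2 + 1/15*h_3 + 3/5*h_4
  h_3 = 1 + 1/15*h_1 + 1/5*h_2 + 2/3*h_3 + 1/15*h_4

Substituting h_4 = 0 and rearranging gives the linear system (I - Q) h = 1:
  [4/5, -4/15, -7/15] . (h_1, h_2, h_3) = 1
  [-1/5, 13/15, -1/15] . (h_1, h_2, h_3) = 1
  [-1/15, -1/5, 1/3] . (h_1, h_2, h_3) = 1

Solving yields:
  h_1 = 1485/263
  h_2 = 765/263
  h_3 = 1545/263

Starting state is 1, so the expected hitting time is h_1 = 1485/263.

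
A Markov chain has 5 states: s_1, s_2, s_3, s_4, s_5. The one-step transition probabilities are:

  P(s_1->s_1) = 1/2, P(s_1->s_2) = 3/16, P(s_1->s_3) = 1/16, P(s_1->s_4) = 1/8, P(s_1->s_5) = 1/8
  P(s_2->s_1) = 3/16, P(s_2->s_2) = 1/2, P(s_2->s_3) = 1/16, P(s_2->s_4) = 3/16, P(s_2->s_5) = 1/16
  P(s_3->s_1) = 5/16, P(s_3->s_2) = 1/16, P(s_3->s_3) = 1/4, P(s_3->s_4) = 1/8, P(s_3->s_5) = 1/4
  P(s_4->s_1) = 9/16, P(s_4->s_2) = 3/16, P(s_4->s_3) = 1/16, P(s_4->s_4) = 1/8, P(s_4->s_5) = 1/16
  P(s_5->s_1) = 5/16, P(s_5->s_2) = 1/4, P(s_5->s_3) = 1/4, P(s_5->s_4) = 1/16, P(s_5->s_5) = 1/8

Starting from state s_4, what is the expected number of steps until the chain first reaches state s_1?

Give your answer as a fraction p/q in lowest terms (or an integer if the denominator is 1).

Answer: 16368/6845

Derivation:
Let h_i = expected steps to first reach s_1 from state i.
Boundary: h_s_1 = 0.
First-step equations for the other states:
  h_s_2 = 1 + 3/16*h_s_1 + 1/2*h_s_2 + 1/16*h_s_3 + 3/16*h_s_4 + 1/16*h_s_5
  h_s_3 = 1 + 5/16*h_s_1 + 1/16*h_s_2 + 1/4*h_s_3 + 1/8*h_s_4 + 1/4*h_s_5
  h_s_4 = 1 + 9/16*h_s_1 + 3/16*h_s_2 + 1/16*h_s_3 + 1/8*h_s_4 + 1/16*h_s_5
  h_s_5 = 1 + 5/16*h_s_1 + 1/4*h_s_2 + 1/4*h_s_3 + 1/16*h_s_4 + 1/8*h_s_5

Substituting h_s_1 = 0 and rearranging gives the linear system (I - Q) h = 1:
  [1/2, -1/16, -3/16, -1/16] . (h_s_2, h_s_3, h_s_4, h_s_5) = 1
  [-1/16, 3/4, -1/8, -1/4] . (h_s_2, h_s_3, h_s_4, h_s_5) = 1
  [-3/16, -1/16, 7/8, -1/16] . (h_s_2, h_s_3, h_s_4, h_s_5) = 1
  [-1/4, -1/4, -1/16, 7/8] . (h_s_2, h_s_3, h_s_4, h_s_5) = 1

Solving yields:
  h_s_2 = 25296/6845
  h_s_3 = 21408/6845
  h_s_4 = 16368/6845
  h_s_5 = 22336/6845

Starting state is s_4, so the expected hitting time is h_s_4 = 16368/6845.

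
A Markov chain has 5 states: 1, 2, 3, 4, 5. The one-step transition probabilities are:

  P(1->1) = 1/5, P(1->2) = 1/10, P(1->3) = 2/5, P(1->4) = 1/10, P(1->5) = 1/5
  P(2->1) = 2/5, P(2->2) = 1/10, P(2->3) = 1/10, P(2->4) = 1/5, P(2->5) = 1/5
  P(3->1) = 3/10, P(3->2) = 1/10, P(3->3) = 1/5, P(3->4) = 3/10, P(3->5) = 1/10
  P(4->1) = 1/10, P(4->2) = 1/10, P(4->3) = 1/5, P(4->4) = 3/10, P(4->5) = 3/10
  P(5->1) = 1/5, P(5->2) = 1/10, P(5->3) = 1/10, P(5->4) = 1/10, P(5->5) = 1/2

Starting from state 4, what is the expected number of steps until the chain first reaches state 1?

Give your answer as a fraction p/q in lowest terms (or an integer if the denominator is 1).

Let h_i = expected steps to first reach 1 from state i.
Boundary: h_1 = 0.
First-step equations for the other states:
  h_2 = 1 + 2/5*h_1 + 1/10*h_2 + 1/10*h_3 + 1/5*h_4 + 1/5*h_5
  h_3 = 1 + 3/10*h_1 + 1/10*h_2 + 1/5*h_3 + 3/10*h_4 + 1/10*h_5
  h_4 = 1 + 1/10*h_1 + 1/10*h_2 + 1/5*h_3 + 3/10*h_4 + 3/10*h_5
  h_5 = 1 + 1/5*h_1 + 1/10*h_2 + 1/10*h_3 + 1/10*h_4 + 1/2*h_5

Substituting h_1 = 0 and rearranging gives the linear system (I - Q) h = 1:
  [9/10, -1/10, -1/5, -1/5] . (h_2, h_3, h_4, h_5) = 1
  [-1/10, 4/5, -3/10, -1/10] . (h_2, h_3, h_4, h_5) = 1
  [-1/10, -1/5, 7/10, -3/10] . (h_2, h_3, h_4, h_5) = 1
  [-1/10, -1/10, -1/10, 1/2] . (h_2, h_3, h_4, h_5) = 1

Solving yields:
  h_2 = 710/189
  h_3 = 800/189
  h_4 = 325/63
  h_5 = 125/27

Starting state is 4, so the expected hitting time is h_4 = 325/63.

Answer: 325/63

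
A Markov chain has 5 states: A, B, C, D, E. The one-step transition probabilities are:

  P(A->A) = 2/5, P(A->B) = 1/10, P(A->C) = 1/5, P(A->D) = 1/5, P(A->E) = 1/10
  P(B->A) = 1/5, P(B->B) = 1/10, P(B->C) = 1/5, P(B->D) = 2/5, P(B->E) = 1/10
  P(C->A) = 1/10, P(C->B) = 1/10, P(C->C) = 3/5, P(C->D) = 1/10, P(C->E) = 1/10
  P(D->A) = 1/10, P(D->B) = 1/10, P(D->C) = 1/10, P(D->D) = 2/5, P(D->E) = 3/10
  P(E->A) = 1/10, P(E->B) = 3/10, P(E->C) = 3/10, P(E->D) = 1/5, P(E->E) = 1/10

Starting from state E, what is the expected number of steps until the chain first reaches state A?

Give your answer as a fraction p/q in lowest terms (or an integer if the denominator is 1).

Let h_i = expected steps to first reach A from state i.
Boundary: h_A = 0.
First-step equations for the other states:
  h_B = 1 + 1/5*h_A + 1/10*h_B + 1/5*h_C + 2/5*h_D + 1/10*h_E
  h_C = 1 + 1/10*h_A + 1/10*h_B + 3/5*h_C + 1/10*h_D + 1/10*h_E
  h_D = 1 + 1/10*h_A + 1/10*h_B + 1/10*h_C + 2/5*h_D + 3/10*h_E
  h_E = 1 + 1/10*h_A + 3/10*h_B + 3/10*h_C + 1/5*h_D + 1/10*h_E

Substituting h_A = 0 and rearranging gives the linear system (I - Q) h = 1:
  [9/10, -1/5, -2/5, -1/10] . (h_B, h_C, h_D, h_E) = 1
  [-1/10, 2/5, -1/10, -1/10] . (h_B, h_C, h_D, h_E) = 1
  [-1/10, -1/10, 3/5, -3/10] . (h_B, h_C, h_D, h_E) = 1
  [-3/10, -3/10, -1/5, 9/10] . (h_B, h_C, h_D, h_E) = 1

Solving yields:
  h_B = 3000/377
  h_C = 3340/377
  h_D = 3320/377
  h_E = 3270/377

Starting state is E, so the expected hitting time is h_E = 3270/377.

Answer: 3270/377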